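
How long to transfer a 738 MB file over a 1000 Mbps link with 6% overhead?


Effective throughput = 1000 * (1 - 6/100) = 940 Mbps
File size in Mb = 738 * 8 = 5904 Mb
Time = 5904 / 940
Time = 6.2809 seconds


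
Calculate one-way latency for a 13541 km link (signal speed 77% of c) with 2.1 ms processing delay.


Speed = 0.77 * 3e5 km/s = 231000 km/s
Propagation delay = 13541 / 231000 = 0.0586 s = 58.619 ms
Processing delay = 2.1 ms
Total one-way latency = 60.719 ms


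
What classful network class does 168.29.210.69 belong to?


First octet: 168
Binary: 10101000
10xxxxxx -> Class B (128-191)
Class B, default mask 255.255.0.0 (/16)


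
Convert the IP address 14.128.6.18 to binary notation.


14 = 00001110
128 = 10000000
6 = 00000110
18 = 00010010
Binary: 00001110.10000000.00000110.00010010


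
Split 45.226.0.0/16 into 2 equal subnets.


New prefix = 16 + 1 = 17
Each subnet has 32768 addresses
  45.226.0.0/17
  45.226.128.0/17
Subnets: 45.226.0.0/17, 45.226.128.0/17


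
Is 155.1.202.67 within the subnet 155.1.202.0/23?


Subnet network: 155.1.202.0
Test IP AND mask: 155.1.202.0
Yes, 155.1.202.67 is in 155.1.202.0/23


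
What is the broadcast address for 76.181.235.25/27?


Network: 76.181.235.0/27
Host bits = 5
Set all host bits to 1:
Broadcast: 76.181.235.31


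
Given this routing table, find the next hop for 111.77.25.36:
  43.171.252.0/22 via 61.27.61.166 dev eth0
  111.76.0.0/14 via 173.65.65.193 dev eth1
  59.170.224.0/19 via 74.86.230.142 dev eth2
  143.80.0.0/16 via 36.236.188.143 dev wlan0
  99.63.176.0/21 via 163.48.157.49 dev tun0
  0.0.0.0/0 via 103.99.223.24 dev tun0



Longest prefix match for 111.77.25.36:
  /22 43.171.252.0: no
  /14 111.76.0.0: MATCH
  /19 59.170.224.0: no
  /16 143.80.0.0: no
  /21 99.63.176.0: no
  /0 0.0.0.0: MATCH
Selected: next-hop 173.65.65.193 via eth1 (matched /14)


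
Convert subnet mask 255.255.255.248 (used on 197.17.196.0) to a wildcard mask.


Subnet mask: 255.255.255.248
Wildcard = 255.255.255.255 - subnet mask
255 - 255 = 0
255 - 255 = 0
255 - 255 = 0
255 - 248 = 7
Wildcard: 0.0.0.7


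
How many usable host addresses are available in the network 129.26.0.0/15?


Host bits = 32 - 15 = 17
Total addresses = 2^17 = 131072
Usable = total - 2 (network and broadcast)
Usable hosts: 131070


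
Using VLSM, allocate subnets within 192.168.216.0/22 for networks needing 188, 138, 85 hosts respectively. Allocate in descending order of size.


188 hosts -> /24 (254 usable): 192.168.216.0/24
138 hosts -> /24 (254 usable): 192.168.217.0/24
85 hosts -> /25 (126 usable): 192.168.218.0/25
Allocation: 192.168.216.0/24 (188 hosts, 254 usable); 192.168.217.0/24 (138 hosts, 254 usable); 192.168.218.0/25 (85 hosts, 126 usable)


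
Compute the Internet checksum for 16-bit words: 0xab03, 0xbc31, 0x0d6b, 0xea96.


Sum all words (with carry folding):
+ 0xab03 = 0xab03
+ 0xbc31 = 0x6735
+ 0x0d6b = 0x74a0
+ 0xea96 = 0x5f37
One's complement: ~0x5f37
Checksum = 0xa0c8


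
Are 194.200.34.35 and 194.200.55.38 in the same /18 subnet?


Mask: 255.255.192.0
194.200.34.35 AND mask = 194.200.0.0
194.200.55.38 AND mask = 194.200.0.0
Yes, same subnet (194.200.0.0)


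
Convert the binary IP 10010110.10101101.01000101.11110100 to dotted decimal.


10010110 = 150
10101101 = 173
01000101 = 69
11110100 = 244
IP: 150.173.69.244


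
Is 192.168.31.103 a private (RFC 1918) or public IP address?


RFC 1918 private ranges:
  10.0.0.0/8 (10.0.0.0 - 10.255.255.255)
  172.16.0.0/12 (172.16.0.0 - 172.31.255.255)
  192.168.0.0/16 (192.168.0.0 - 192.168.255.255)
Private (in 192.168.0.0/16)


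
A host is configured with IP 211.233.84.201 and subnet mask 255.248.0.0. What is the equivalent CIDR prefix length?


Binary: 11111111.11111000.00000000.00000000
Count leading 1s
Prefix: /13


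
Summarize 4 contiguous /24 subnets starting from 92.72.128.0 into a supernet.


Original prefix: /24
Number of subnets: 4 = 2^2
New prefix = 24 - 2 = 22
Supernet: 92.72.128.0/22


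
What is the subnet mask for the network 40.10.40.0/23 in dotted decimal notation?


/23 means 23 network bits, 9 host bits
Binary: 11111111111111111111111000000000
Mask: 255.255.254.0


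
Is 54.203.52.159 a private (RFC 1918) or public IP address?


RFC 1918 private ranges:
  10.0.0.0/8 (10.0.0.0 - 10.255.255.255)
  172.16.0.0/12 (172.16.0.0 - 172.31.255.255)
  192.168.0.0/16 (192.168.0.0 - 192.168.255.255)
Public (not in any RFC 1918 range)


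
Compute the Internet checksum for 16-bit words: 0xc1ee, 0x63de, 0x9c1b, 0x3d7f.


Sum all words (with carry folding):
+ 0xc1ee = 0xc1ee
+ 0x63de = 0x25cd
+ 0x9c1b = 0xc1e8
+ 0x3d7f = 0xff67
One's complement: ~0xff67
Checksum = 0x0098


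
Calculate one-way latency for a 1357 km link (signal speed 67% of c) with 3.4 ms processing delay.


Speed = 0.67 * 3e5 km/s = 201000 km/s
Propagation delay = 1357 / 201000 = 0.0068 s = 6.7512 ms
Processing delay = 3.4 ms
Total one-way latency = 10.1512 ms


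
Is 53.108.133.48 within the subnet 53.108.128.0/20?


Subnet network: 53.108.128.0
Test IP AND mask: 53.108.128.0
Yes, 53.108.133.48 is in 53.108.128.0/20


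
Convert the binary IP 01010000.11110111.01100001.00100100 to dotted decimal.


01010000 = 80
11110111 = 247
01100001 = 97
00100100 = 36
IP: 80.247.97.36


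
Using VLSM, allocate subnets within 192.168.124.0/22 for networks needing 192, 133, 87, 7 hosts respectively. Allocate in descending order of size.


192 hosts -> /24 (254 usable): 192.168.124.0/24
133 hosts -> /24 (254 usable): 192.168.125.0/24
87 hosts -> /25 (126 usable): 192.168.126.0/25
7 hosts -> /28 (14 usable): 192.168.126.128/28
Allocation: 192.168.124.0/24 (192 hosts, 254 usable); 192.168.125.0/24 (133 hosts, 254 usable); 192.168.126.0/25 (87 hosts, 126 usable); 192.168.126.128/28 (7 hosts, 14 usable)


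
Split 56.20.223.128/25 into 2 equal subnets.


New prefix = 25 + 1 = 26
Each subnet has 64 addresses
  56.20.223.128/26
  56.20.223.192/26
Subnets: 56.20.223.128/26, 56.20.223.192/26


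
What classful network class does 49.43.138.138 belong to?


First octet: 49
Binary: 00110001
0xxxxxxx -> Class A (1-126)
Class A, default mask 255.0.0.0 (/8)


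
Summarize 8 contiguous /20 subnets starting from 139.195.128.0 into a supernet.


Original prefix: /20
Number of subnets: 8 = 2^3
New prefix = 20 - 3 = 17
Supernet: 139.195.128.0/17


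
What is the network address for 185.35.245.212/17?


IP:   10111001.00100011.11110101.11010100
Mask: 11111111.11111111.10000000.00000000
AND operation:
Net:  10111001.00100011.10000000.00000000
Network: 185.35.128.0/17


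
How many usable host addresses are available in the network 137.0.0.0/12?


Host bits = 32 - 12 = 20
Total addresses = 2^20 = 1048576
Usable = total - 2 (network and broadcast)
Usable hosts: 1048574


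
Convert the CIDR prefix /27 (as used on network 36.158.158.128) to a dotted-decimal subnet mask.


/27 means 27 network bits, 5 host bits
Binary: 11111111111111111111111111100000
Mask: 255.255.255.224


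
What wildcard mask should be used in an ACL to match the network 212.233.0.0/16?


Subnet mask: 255.255.0.0
Wildcard = 255.255.255.255 - subnet mask
255 - 255 = 0
255 - 255 = 0
255 - 0 = 255
255 - 0 = 255
Wildcard: 0.0.255.255


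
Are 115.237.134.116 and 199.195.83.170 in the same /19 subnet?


Mask: 255.255.224.0
115.237.134.116 AND mask = 115.237.128.0
199.195.83.170 AND mask = 199.195.64.0
No, different subnets (115.237.128.0 vs 199.195.64.0)


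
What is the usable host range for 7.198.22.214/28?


Network: 7.198.22.208
Broadcast: 7.198.22.223
First usable = network + 1
Last usable = broadcast - 1
Range: 7.198.22.209 to 7.198.22.222


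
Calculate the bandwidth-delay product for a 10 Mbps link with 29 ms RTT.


BDP = bandwidth * RTT
= 10 Mbps * 29 ms
= 10 * 1e6 * 29 / 1000 bits
= 290000 bits
= 36250 bytes
= 35.4004 KB
BDP = 290000 bits (36250 bytes)


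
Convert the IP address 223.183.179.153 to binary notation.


223 = 11011111
183 = 10110111
179 = 10110011
153 = 10011001
Binary: 11011111.10110111.10110011.10011001


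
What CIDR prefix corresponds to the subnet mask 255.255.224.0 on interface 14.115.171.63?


Binary: 11111111.11111111.11100000.00000000
Count leading 1s
Prefix: /19


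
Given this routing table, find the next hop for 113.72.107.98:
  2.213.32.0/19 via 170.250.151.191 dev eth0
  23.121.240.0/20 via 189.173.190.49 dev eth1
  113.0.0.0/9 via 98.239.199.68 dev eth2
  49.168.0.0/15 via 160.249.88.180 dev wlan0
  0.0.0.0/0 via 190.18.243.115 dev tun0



Longest prefix match for 113.72.107.98:
  /19 2.213.32.0: no
  /20 23.121.240.0: no
  /9 113.0.0.0: MATCH
  /15 49.168.0.0: no
  /0 0.0.0.0: MATCH
Selected: next-hop 98.239.199.68 via eth2 (matched /9)


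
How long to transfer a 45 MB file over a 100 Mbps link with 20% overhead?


Effective throughput = 100 * (1 - 20/100) = 80 Mbps
File size in Mb = 45 * 8 = 360 Mb
Time = 360 / 80
Time = 4.5 seconds


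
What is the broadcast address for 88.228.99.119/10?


Network: 88.192.0.0/10
Host bits = 22
Set all host bits to 1:
Broadcast: 88.255.255.255


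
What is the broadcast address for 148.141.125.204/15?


Network: 148.140.0.0/15
Host bits = 17
Set all host bits to 1:
Broadcast: 148.141.255.255


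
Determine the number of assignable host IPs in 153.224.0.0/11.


Host bits = 32 - 11 = 21
Total addresses = 2^21 = 2097152
Usable = total - 2 (network and broadcast)
Usable hosts: 2097150


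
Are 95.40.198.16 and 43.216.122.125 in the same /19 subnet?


Mask: 255.255.224.0
95.40.198.16 AND mask = 95.40.192.0
43.216.122.125 AND mask = 43.216.96.0
No, different subnets (95.40.192.0 vs 43.216.96.0)


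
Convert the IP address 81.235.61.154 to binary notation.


81 = 01010001
235 = 11101011
61 = 00111101
154 = 10011010
Binary: 01010001.11101011.00111101.10011010


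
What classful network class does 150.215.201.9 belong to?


First octet: 150
Binary: 10010110
10xxxxxx -> Class B (128-191)
Class B, default mask 255.255.0.0 (/16)


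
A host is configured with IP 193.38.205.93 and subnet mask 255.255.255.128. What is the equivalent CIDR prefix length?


Binary: 11111111.11111111.11111111.10000000
Count leading 1s
Prefix: /25


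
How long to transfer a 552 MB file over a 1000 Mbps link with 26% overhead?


Effective throughput = 1000 * (1 - 26/100) = 740 Mbps
File size in Mb = 552 * 8 = 4416 Mb
Time = 4416 / 740
Time = 5.9676 seconds


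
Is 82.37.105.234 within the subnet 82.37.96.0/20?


Subnet network: 82.37.96.0
Test IP AND mask: 82.37.96.0
Yes, 82.37.105.234 is in 82.37.96.0/20


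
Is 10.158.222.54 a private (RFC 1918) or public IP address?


RFC 1918 private ranges:
  10.0.0.0/8 (10.0.0.0 - 10.255.255.255)
  172.16.0.0/12 (172.16.0.0 - 172.31.255.255)
  192.168.0.0/16 (192.168.0.0 - 192.168.255.255)
Private (in 10.0.0.0/8)


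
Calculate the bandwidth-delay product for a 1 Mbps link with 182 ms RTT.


BDP = bandwidth * RTT
= 1 Mbps * 182 ms
= 1 * 1e6 * 182 / 1000 bits
= 182000 bits
= 22750 bytes
= 22.2168 KB
BDP = 182000 bits (22750 bytes)


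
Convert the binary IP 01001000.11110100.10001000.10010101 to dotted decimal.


01001000 = 72
11110100 = 244
10001000 = 136
10010101 = 149
IP: 72.244.136.149


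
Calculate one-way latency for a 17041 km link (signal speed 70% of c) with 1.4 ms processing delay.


Speed = 0.7 * 3e5 km/s = 210000 km/s
Propagation delay = 17041 / 210000 = 0.0811 s = 81.1476 ms
Processing delay = 1.4 ms
Total one-way latency = 82.5476 ms


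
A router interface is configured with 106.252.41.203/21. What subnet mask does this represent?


/21 means 21 network bits, 11 host bits
Binary: 11111111111111111111100000000000
Mask: 255.255.248.0


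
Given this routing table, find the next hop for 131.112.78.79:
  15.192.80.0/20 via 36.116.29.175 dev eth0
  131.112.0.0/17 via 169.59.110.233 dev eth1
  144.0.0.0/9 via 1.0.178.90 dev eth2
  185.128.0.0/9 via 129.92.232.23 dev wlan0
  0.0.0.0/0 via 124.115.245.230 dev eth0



Longest prefix match for 131.112.78.79:
  /20 15.192.80.0: no
  /17 131.112.0.0: MATCH
  /9 144.0.0.0: no
  /9 185.128.0.0: no
  /0 0.0.0.0: MATCH
Selected: next-hop 169.59.110.233 via eth1 (matched /17)


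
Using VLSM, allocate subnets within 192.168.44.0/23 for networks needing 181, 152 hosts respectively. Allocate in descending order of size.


181 hosts -> /24 (254 usable): 192.168.44.0/24
152 hosts -> /24 (254 usable): 192.168.45.0/24
Allocation: 192.168.44.0/24 (181 hosts, 254 usable); 192.168.45.0/24 (152 hosts, 254 usable)


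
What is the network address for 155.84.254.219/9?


IP:   10011011.01010100.11111110.11011011
Mask: 11111111.10000000.00000000.00000000
AND operation:
Net:  10011011.00000000.00000000.00000000
Network: 155.0.0.0/9


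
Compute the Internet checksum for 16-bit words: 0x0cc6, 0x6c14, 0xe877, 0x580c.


Sum all words (with carry folding):
+ 0x0cc6 = 0x0cc6
+ 0x6c14 = 0x78da
+ 0xe877 = 0x6152
+ 0x580c = 0xb95e
One's complement: ~0xb95e
Checksum = 0x46a1


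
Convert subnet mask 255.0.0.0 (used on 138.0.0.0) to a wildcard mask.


Subnet mask: 255.0.0.0
Wildcard = 255.255.255.255 - subnet mask
255 - 255 = 0
255 - 0 = 255
255 - 0 = 255
255 - 0 = 255
Wildcard: 0.255.255.255


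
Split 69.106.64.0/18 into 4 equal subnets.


New prefix = 18 + 2 = 20
Each subnet has 4096 addresses
  69.106.64.0/20
  69.106.80.0/20
  69.106.96.0/20
  69.106.112.0/20
Subnets: 69.106.64.0/20, 69.106.80.0/20, 69.106.96.0/20, 69.106.112.0/20


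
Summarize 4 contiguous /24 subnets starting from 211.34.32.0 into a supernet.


Original prefix: /24
Number of subnets: 4 = 2^2
New prefix = 24 - 2 = 22
Supernet: 211.34.32.0/22


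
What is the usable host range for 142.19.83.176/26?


Network: 142.19.83.128
Broadcast: 142.19.83.191
First usable = network + 1
Last usable = broadcast - 1
Range: 142.19.83.129 to 142.19.83.190


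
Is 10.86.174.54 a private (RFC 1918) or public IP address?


RFC 1918 private ranges:
  10.0.0.0/8 (10.0.0.0 - 10.255.255.255)
  172.16.0.0/12 (172.16.0.0 - 172.31.255.255)
  192.168.0.0/16 (192.168.0.0 - 192.168.255.255)
Private (in 10.0.0.0/8)


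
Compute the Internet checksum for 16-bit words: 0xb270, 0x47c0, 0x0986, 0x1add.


Sum all words (with carry folding):
+ 0xb270 = 0xb270
+ 0x47c0 = 0xfa30
+ 0x0986 = 0x03b7
+ 0x1add = 0x1e94
One's complement: ~0x1e94
Checksum = 0xe16b


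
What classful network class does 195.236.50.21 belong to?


First octet: 195
Binary: 11000011
110xxxxx -> Class C (192-223)
Class C, default mask 255.255.255.0 (/24)


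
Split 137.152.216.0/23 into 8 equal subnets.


New prefix = 23 + 3 = 26
Each subnet has 64 addresses
  137.152.216.0/26
  137.152.216.64/26
  137.152.216.128/26
  137.152.216.192/26
  137.152.217.0/26
  137.152.217.64/26
  137.152.217.128/26
  137.152.217.192/26
Subnets: 137.152.216.0/26, 137.152.216.64/26, 137.152.216.128/26, 137.152.216.192/26, 137.152.217.0/26, 137.152.217.64/26, 137.152.217.128/26, 137.152.217.192/26


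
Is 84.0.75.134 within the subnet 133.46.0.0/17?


Subnet network: 133.46.0.0
Test IP AND mask: 84.0.0.0
No, 84.0.75.134 is not in 133.46.0.0/17


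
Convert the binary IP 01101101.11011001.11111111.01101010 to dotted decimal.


01101101 = 109
11011001 = 217
11111111 = 255
01101010 = 106
IP: 109.217.255.106


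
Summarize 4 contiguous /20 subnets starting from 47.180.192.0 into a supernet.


Original prefix: /20
Number of subnets: 4 = 2^2
New prefix = 20 - 2 = 18
Supernet: 47.180.192.0/18


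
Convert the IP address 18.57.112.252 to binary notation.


18 = 00010010
57 = 00111001
112 = 01110000
252 = 11111100
Binary: 00010010.00111001.01110000.11111100


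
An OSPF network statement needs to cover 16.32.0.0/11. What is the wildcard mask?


Subnet mask: 255.224.0.0
Wildcard = 255.255.255.255 - subnet mask
255 - 255 = 0
255 - 224 = 31
255 - 0 = 255
255 - 0 = 255
Wildcard: 0.31.255.255


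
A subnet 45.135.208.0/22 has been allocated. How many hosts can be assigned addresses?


Host bits = 32 - 22 = 10
Total addresses = 2^10 = 1024
Usable = total - 2 (network and broadcast)
Usable hosts: 1022


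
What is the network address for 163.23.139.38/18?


IP:   10100011.00010111.10001011.00100110
Mask: 11111111.11111111.11000000.00000000
AND operation:
Net:  10100011.00010111.10000000.00000000
Network: 163.23.128.0/18


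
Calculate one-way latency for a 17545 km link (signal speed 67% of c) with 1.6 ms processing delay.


Speed = 0.67 * 3e5 km/s = 201000 km/s
Propagation delay = 17545 / 201000 = 0.0873 s = 87.2886 ms
Processing delay = 1.6 ms
Total one-way latency = 88.8886 ms


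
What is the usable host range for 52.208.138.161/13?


Network: 52.208.0.0
Broadcast: 52.215.255.255
First usable = network + 1
Last usable = broadcast - 1
Range: 52.208.0.1 to 52.215.255.254


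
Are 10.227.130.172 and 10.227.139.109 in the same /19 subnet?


Mask: 255.255.224.0
10.227.130.172 AND mask = 10.227.128.0
10.227.139.109 AND mask = 10.227.128.0
Yes, same subnet (10.227.128.0)


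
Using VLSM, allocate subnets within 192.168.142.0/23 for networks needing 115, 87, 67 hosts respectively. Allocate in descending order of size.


115 hosts -> /25 (126 usable): 192.168.142.0/25
87 hosts -> /25 (126 usable): 192.168.142.128/25
67 hosts -> /25 (126 usable): 192.168.143.0/25
Allocation: 192.168.142.0/25 (115 hosts, 126 usable); 192.168.142.128/25 (87 hosts, 126 usable); 192.168.143.0/25 (67 hosts, 126 usable)


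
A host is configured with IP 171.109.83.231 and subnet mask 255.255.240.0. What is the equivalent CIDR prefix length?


Binary: 11111111.11111111.11110000.00000000
Count leading 1s
Prefix: /20


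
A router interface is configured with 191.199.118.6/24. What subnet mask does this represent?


/24 means 24 network bits, 8 host bits
Binary: 11111111111111111111111100000000
Mask: 255.255.255.0


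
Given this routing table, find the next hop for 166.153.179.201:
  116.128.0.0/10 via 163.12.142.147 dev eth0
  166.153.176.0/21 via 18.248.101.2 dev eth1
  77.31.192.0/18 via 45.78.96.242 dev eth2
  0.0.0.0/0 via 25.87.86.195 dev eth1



Longest prefix match for 166.153.179.201:
  /10 116.128.0.0: no
  /21 166.153.176.0: MATCH
  /18 77.31.192.0: no
  /0 0.0.0.0: MATCH
Selected: next-hop 18.248.101.2 via eth1 (matched /21)


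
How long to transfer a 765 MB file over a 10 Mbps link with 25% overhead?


Effective throughput = 10 * (1 - 25/100) = 7.5 Mbps
File size in Mb = 765 * 8 = 6120 Mb
Time = 6120 / 7.5
Time = 816 seconds


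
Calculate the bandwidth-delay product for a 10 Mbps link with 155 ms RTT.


BDP = bandwidth * RTT
= 10 Mbps * 155 ms
= 10 * 1e6 * 155 / 1000 bits
= 1550000 bits
= 193750 bytes
= 189.209 KB
BDP = 1550000 bits (193750 bytes)


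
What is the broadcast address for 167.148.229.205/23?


Network: 167.148.228.0/23
Host bits = 9
Set all host bits to 1:
Broadcast: 167.148.229.255


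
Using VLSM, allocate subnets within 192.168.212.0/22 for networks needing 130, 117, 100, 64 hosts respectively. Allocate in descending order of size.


130 hosts -> /24 (254 usable): 192.168.212.0/24
117 hosts -> /25 (126 usable): 192.168.213.0/25
100 hosts -> /25 (126 usable): 192.168.213.128/25
64 hosts -> /25 (126 usable): 192.168.214.0/25
Allocation: 192.168.212.0/24 (130 hosts, 254 usable); 192.168.213.0/25 (117 hosts, 126 usable); 192.168.213.128/25 (100 hosts, 126 usable); 192.168.214.0/25 (64 hosts, 126 usable)


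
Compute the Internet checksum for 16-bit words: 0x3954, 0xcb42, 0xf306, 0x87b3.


Sum all words (with carry folding):
+ 0x3954 = 0x3954
+ 0xcb42 = 0x0497
+ 0xf306 = 0xf79d
+ 0x87b3 = 0x7f51
One's complement: ~0x7f51
Checksum = 0x80ae


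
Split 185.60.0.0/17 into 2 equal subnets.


New prefix = 17 + 1 = 18
Each subnet has 16384 addresses
  185.60.0.0/18
  185.60.64.0/18
Subnets: 185.60.0.0/18, 185.60.64.0/18


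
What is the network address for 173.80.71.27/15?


IP:   10101101.01010000.01000111.00011011
Mask: 11111111.11111110.00000000.00000000
AND operation:
Net:  10101101.01010000.00000000.00000000
Network: 173.80.0.0/15


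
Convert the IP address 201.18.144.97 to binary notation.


201 = 11001001
18 = 00010010
144 = 10010000
97 = 01100001
Binary: 11001001.00010010.10010000.01100001


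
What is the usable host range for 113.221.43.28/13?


Network: 113.216.0.0
Broadcast: 113.223.255.255
First usable = network + 1
Last usable = broadcast - 1
Range: 113.216.0.1 to 113.223.255.254


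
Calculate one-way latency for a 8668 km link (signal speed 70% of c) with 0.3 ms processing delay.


Speed = 0.7 * 3e5 km/s = 210000 km/s
Propagation delay = 8668 / 210000 = 0.0413 s = 41.2762 ms
Processing delay = 0.3 ms
Total one-way latency = 41.5762 ms


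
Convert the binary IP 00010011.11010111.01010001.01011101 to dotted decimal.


00010011 = 19
11010111 = 215
01010001 = 81
01011101 = 93
IP: 19.215.81.93


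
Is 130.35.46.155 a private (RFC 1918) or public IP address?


RFC 1918 private ranges:
  10.0.0.0/8 (10.0.0.0 - 10.255.255.255)
  172.16.0.0/12 (172.16.0.0 - 172.31.255.255)
  192.168.0.0/16 (192.168.0.0 - 192.168.255.255)
Public (not in any RFC 1918 range)


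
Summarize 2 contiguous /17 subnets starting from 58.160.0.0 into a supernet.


Original prefix: /17
Number of subnets: 2 = 2^1
New prefix = 17 - 1 = 16
Supernet: 58.160.0.0/16


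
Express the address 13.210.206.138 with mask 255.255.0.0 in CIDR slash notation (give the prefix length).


Binary: 11111111.11111111.00000000.00000000
Count leading 1s
Prefix: /16


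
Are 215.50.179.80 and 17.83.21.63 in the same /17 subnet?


Mask: 255.255.128.0
215.50.179.80 AND mask = 215.50.128.0
17.83.21.63 AND mask = 17.83.0.0
No, different subnets (215.50.128.0 vs 17.83.0.0)


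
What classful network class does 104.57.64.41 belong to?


First octet: 104
Binary: 01101000
0xxxxxxx -> Class A (1-126)
Class A, default mask 255.0.0.0 (/8)


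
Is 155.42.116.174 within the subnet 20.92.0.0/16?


Subnet network: 20.92.0.0
Test IP AND mask: 155.42.0.0
No, 155.42.116.174 is not in 20.92.0.0/16


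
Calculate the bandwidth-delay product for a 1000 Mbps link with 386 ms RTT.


BDP = bandwidth * RTT
= 1000 Mbps * 386 ms
= 1000 * 1e6 * 386 / 1000 bits
= 386000000 bits
= 48250000 bytes
= 47119.1406 KB
BDP = 386000000 bits (48250000 bytes)


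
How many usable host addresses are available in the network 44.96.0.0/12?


Host bits = 32 - 12 = 20
Total addresses = 2^20 = 1048576
Usable = total - 2 (network and broadcast)
Usable hosts: 1048574


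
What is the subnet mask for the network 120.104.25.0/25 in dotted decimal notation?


/25 means 25 network bits, 7 host bits
Binary: 11111111111111111111111110000000
Mask: 255.255.255.128


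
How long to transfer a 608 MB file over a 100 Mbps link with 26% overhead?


Effective throughput = 100 * (1 - 26/100) = 74 Mbps
File size in Mb = 608 * 8 = 4864 Mb
Time = 4864 / 74
Time = 65.7297 seconds


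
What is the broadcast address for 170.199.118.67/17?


Network: 170.199.0.0/17
Host bits = 15
Set all host bits to 1:
Broadcast: 170.199.127.255


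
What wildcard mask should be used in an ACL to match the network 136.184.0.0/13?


Subnet mask: 255.248.0.0
Wildcard = 255.255.255.255 - subnet mask
255 - 255 = 0
255 - 248 = 7
255 - 0 = 255
255 - 0 = 255
Wildcard: 0.7.255.255


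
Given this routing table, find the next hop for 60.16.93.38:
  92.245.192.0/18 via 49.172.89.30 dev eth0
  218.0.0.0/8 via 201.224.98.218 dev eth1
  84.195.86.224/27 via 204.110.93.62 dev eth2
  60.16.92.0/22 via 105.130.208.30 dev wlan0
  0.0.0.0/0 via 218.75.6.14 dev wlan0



Longest prefix match for 60.16.93.38:
  /18 92.245.192.0: no
  /8 218.0.0.0: no
  /27 84.195.86.224: no
  /22 60.16.92.0: MATCH
  /0 0.0.0.0: MATCH
Selected: next-hop 105.130.208.30 via wlan0 (matched /22)


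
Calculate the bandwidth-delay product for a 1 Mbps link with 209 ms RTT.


BDP = bandwidth * RTT
= 1 Mbps * 209 ms
= 1 * 1e6 * 209 / 1000 bits
= 209000 bits
= 26125 bytes
= 25.5127 KB
BDP = 209000 bits (26125 bytes)


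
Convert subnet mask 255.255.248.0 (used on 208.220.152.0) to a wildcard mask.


Subnet mask: 255.255.248.0
Wildcard = 255.255.255.255 - subnet mask
255 - 255 = 0
255 - 255 = 0
255 - 248 = 7
255 - 0 = 255
Wildcard: 0.0.7.255


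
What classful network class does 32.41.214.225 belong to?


First octet: 32
Binary: 00100000
0xxxxxxx -> Class A (1-126)
Class A, default mask 255.0.0.0 (/8)


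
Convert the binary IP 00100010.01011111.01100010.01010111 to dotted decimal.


00100010 = 34
01011111 = 95
01100010 = 98
01010111 = 87
IP: 34.95.98.87


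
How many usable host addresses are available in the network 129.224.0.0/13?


Host bits = 32 - 13 = 19
Total addresses = 2^19 = 524288
Usable = total - 2 (network and broadcast)
Usable hosts: 524286


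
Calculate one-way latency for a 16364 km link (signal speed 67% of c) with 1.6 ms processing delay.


Speed = 0.67 * 3e5 km/s = 201000 km/s
Propagation delay = 16364 / 201000 = 0.0814 s = 81.4129 ms
Processing delay = 1.6 ms
Total one-way latency = 83.0129 ms


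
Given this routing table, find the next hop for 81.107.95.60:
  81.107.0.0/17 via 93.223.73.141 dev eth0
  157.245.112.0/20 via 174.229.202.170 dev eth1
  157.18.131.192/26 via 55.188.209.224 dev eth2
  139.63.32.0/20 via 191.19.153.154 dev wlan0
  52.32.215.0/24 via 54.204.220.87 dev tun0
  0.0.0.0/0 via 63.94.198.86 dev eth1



Longest prefix match for 81.107.95.60:
  /17 81.107.0.0: MATCH
  /20 157.245.112.0: no
  /26 157.18.131.192: no
  /20 139.63.32.0: no
  /24 52.32.215.0: no
  /0 0.0.0.0: MATCH
Selected: next-hop 93.223.73.141 via eth0 (matched /17)


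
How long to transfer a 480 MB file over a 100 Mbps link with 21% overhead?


Effective throughput = 100 * (1 - 21/100) = 79 Mbps
File size in Mb = 480 * 8 = 3840 Mb
Time = 3840 / 79
Time = 48.6076 seconds


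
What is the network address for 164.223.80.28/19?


IP:   10100100.11011111.01010000.00011100
Mask: 11111111.11111111.11100000.00000000
AND operation:
Net:  10100100.11011111.01000000.00000000
Network: 164.223.64.0/19


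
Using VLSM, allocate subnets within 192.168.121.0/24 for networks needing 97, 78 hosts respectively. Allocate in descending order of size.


97 hosts -> /25 (126 usable): 192.168.121.0/25
78 hosts -> /25 (126 usable): 192.168.121.128/25
Allocation: 192.168.121.0/25 (97 hosts, 126 usable); 192.168.121.128/25 (78 hosts, 126 usable)


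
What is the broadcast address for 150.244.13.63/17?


Network: 150.244.0.0/17
Host bits = 15
Set all host bits to 1:
Broadcast: 150.244.127.255


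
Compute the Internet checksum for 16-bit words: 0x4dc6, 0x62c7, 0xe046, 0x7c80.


Sum all words (with carry folding):
+ 0x4dc6 = 0x4dc6
+ 0x62c7 = 0xb08d
+ 0xe046 = 0x90d4
+ 0x7c80 = 0x0d55
One's complement: ~0x0d55
Checksum = 0xf2aa


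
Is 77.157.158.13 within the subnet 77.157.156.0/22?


Subnet network: 77.157.156.0
Test IP AND mask: 77.157.156.0
Yes, 77.157.158.13 is in 77.157.156.0/22


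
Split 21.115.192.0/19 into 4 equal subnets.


New prefix = 19 + 2 = 21
Each subnet has 2048 addresses
  21.115.192.0/21
  21.115.200.0/21
  21.115.208.0/21
  21.115.216.0/21
Subnets: 21.115.192.0/21, 21.115.200.0/21, 21.115.208.0/21, 21.115.216.0/21


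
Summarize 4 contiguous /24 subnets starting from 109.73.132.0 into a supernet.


Original prefix: /24
Number of subnets: 4 = 2^2
New prefix = 24 - 2 = 22
Supernet: 109.73.132.0/22


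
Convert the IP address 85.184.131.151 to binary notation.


85 = 01010101
184 = 10111000
131 = 10000011
151 = 10010111
Binary: 01010101.10111000.10000011.10010111


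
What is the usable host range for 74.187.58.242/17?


Network: 74.187.0.0
Broadcast: 74.187.127.255
First usable = network + 1
Last usable = broadcast - 1
Range: 74.187.0.1 to 74.187.127.254


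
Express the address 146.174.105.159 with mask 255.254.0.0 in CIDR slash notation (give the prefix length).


Binary: 11111111.11111110.00000000.00000000
Count leading 1s
Prefix: /15


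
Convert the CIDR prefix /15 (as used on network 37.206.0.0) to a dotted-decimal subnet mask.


/15 means 15 network bits, 17 host bits
Binary: 11111111111111100000000000000000
Mask: 255.254.0.0


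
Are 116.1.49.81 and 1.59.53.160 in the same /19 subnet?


Mask: 255.255.224.0
116.1.49.81 AND mask = 116.1.32.0
1.59.53.160 AND mask = 1.59.32.0
No, different subnets (116.1.32.0 vs 1.59.32.0)


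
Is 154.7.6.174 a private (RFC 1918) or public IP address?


RFC 1918 private ranges:
  10.0.0.0/8 (10.0.0.0 - 10.255.255.255)
  172.16.0.0/12 (172.16.0.0 - 172.31.255.255)
  192.168.0.0/16 (192.168.0.0 - 192.168.255.255)
Public (not in any RFC 1918 range)


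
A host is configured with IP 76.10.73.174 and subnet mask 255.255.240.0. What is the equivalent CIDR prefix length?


Binary: 11111111.11111111.11110000.00000000
Count leading 1s
Prefix: /20


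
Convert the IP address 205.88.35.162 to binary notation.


205 = 11001101
88 = 01011000
35 = 00100011
162 = 10100010
Binary: 11001101.01011000.00100011.10100010


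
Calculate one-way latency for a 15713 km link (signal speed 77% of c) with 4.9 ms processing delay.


Speed = 0.77 * 3e5 km/s = 231000 km/s
Propagation delay = 15713 / 231000 = 0.068 s = 68.0216 ms
Processing delay = 4.9 ms
Total one-way latency = 72.9216 ms


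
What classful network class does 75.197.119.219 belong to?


First octet: 75
Binary: 01001011
0xxxxxxx -> Class A (1-126)
Class A, default mask 255.0.0.0 (/8)


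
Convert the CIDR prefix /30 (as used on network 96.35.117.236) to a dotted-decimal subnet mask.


/30 means 30 network bits, 2 host bits
Binary: 11111111111111111111111111111100
Mask: 255.255.255.252


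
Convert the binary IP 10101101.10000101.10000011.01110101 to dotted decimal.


10101101 = 173
10000101 = 133
10000011 = 131
01110101 = 117
IP: 173.133.131.117


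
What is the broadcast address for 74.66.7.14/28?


Network: 74.66.7.0/28
Host bits = 4
Set all host bits to 1:
Broadcast: 74.66.7.15


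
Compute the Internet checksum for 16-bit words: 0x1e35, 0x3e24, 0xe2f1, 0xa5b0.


Sum all words (with carry folding):
+ 0x1e35 = 0x1e35
+ 0x3e24 = 0x5c59
+ 0xe2f1 = 0x3f4b
+ 0xa5b0 = 0xe4fb
One's complement: ~0xe4fb
Checksum = 0x1b04


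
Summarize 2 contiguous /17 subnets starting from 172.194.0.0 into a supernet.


Original prefix: /17
Number of subnets: 2 = 2^1
New prefix = 17 - 1 = 16
Supernet: 172.194.0.0/16


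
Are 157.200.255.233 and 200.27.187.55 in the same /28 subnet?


Mask: 255.255.255.240
157.200.255.233 AND mask = 157.200.255.224
200.27.187.55 AND mask = 200.27.187.48
No, different subnets (157.200.255.224 vs 200.27.187.48)


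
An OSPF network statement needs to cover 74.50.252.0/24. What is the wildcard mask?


Subnet mask: 255.255.255.0
Wildcard = 255.255.255.255 - subnet mask
255 - 255 = 0
255 - 255 = 0
255 - 255 = 0
255 - 0 = 255
Wildcard: 0.0.0.255


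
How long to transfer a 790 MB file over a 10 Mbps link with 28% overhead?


Effective throughput = 10 * (1 - 28/100) = 7.2 Mbps
File size in Mb = 790 * 8 = 6320 Mb
Time = 6320 / 7.2
Time = 877.7778 seconds


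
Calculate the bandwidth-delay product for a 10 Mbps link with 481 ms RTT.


BDP = bandwidth * RTT
= 10 Mbps * 481 ms
= 10 * 1e6 * 481 / 1000 bits
= 4810000 bits
= 601250 bytes
= 587.1582 KB
BDP = 4810000 bits (601250 bytes)


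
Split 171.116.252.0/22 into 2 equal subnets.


New prefix = 22 + 1 = 23
Each subnet has 512 addresses
  171.116.252.0/23
  171.116.254.0/23
Subnets: 171.116.252.0/23, 171.116.254.0/23


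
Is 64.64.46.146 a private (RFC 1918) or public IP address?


RFC 1918 private ranges:
  10.0.0.0/8 (10.0.0.0 - 10.255.255.255)
  172.16.0.0/12 (172.16.0.0 - 172.31.255.255)
  192.168.0.0/16 (192.168.0.0 - 192.168.255.255)
Public (not in any RFC 1918 range)


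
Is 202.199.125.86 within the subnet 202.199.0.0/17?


Subnet network: 202.199.0.0
Test IP AND mask: 202.199.0.0
Yes, 202.199.125.86 is in 202.199.0.0/17


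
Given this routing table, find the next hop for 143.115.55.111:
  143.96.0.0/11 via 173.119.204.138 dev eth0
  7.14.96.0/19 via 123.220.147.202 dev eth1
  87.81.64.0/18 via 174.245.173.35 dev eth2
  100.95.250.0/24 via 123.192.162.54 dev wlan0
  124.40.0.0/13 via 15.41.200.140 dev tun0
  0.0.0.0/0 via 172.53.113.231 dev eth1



Longest prefix match for 143.115.55.111:
  /11 143.96.0.0: MATCH
  /19 7.14.96.0: no
  /18 87.81.64.0: no
  /24 100.95.250.0: no
  /13 124.40.0.0: no
  /0 0.0.0.0: MATCH
Selected: next-hop 173.119.204.138 via eth0 (matched /11)


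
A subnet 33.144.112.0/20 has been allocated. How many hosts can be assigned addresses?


Host bits = 32 - 20 = 12
Total addresses = 2^12 = 4096
Usable = total - 2 (network and broadcast)
Usable hosts: 4094


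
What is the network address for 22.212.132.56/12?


IP:   00010110.11010100.10000100.00111000
Mask: 11111111.11110000.00000000.00000000
AND operation:
Net:  00010110.11010000.00000000.00000000
Network: 22.208.0.0/12


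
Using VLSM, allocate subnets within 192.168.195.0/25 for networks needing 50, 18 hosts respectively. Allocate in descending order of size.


50 hosts -> /26 (62 usable): 192.168.195.0/26
18 hosts -> /27 (30 usable): 192.168.195.64/27
Allocation: 192.168.195.0/26 (50 hosts, 62 usable); 192.168.195.64/27 (18 hosts, 30 usable)


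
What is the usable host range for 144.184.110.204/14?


Network: 144.184.0.0
Broadcast: 144.187.255.255
First usable = network + 1
Last usable = broadcast - 1
Range: 144.184.0.1 to 144.187.255.254


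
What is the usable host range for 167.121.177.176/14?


Network: 167.120.0.0
Broadcast: 167.123.255.255
First usable = network + 1
Last usable = broadcast - 1
Range: 167.120.0.1 to 167.123.255.254


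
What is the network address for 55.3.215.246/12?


IP:   00110111.00000011.11010111.11110110
Mask: 11111111.11110000.00000000.00000000
AND operation:
Net:  00110111.00000000.00000000.00000000
Network: 55.0.0.0/12


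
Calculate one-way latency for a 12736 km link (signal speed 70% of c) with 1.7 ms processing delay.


Speed = 0.7 * 3e5 km/s = 210000 km/s
Propagation delay = 12736 / 210000 = 0.0606 s = 60.6476 ms
Processing delay = 1.7 ms
Total one-way latency = 62.3476 ms


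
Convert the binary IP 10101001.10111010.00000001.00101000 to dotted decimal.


10101001 = 169
10111010 = 186
00000001 = 1
00101000 = 40
IP: 169.186.1.40


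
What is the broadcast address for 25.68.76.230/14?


Network: 25.68.0.0/14
Host bits = 18
Set all host bits to 1:
Broadcast: 25.71.255.255


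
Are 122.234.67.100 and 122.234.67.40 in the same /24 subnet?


Mask: 255.255.255.0
122.234.67.100 AND mask = 122.234.67.0
122.234.67.40 AND mask = 122.234.67.0
Yes, same subnet (122.234.67.0)


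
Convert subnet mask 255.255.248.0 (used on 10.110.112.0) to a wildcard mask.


Subnet mask: 255.255.248.0
Wildcard = 255.255.255.255 - subnet mask
255 - 255 = 0
255 - 255 = 0
255 - 248 = 7
255 - 0 = 255
Wildcard: 0.0.7.255


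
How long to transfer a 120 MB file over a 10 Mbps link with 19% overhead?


Effective throughput = 10 * (1 - 19/100) = 8.1 Mbps
File size in Mb = 120 * 8 = 960 Mb
Time = 960 / 8.1
Time = 118.5185 seconds


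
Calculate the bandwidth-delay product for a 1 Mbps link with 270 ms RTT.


BDP = bandwidth * RTT
= 1 Mbps * 270 ms
= 1 * 1e6 * 270 / 1000 bits
= 270000 bits
= 33750 bytes
= 32.959 KB
BDP = 270000 bits (33750 bytes)


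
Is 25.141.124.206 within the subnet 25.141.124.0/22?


Subnet network: 25.141.124.0
Test IP AND mask: 25.141.124.0
Yes, 25.141.124.206 is in 25.141.124.0/22


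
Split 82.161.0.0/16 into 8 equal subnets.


New prefix = 16 + 3 = 19
Each subnet has 8192 addresses
  82.161.0.0/19
  82.161.32.0/19
  82.161.64.0/19
  82.161.96.0/19
  82.161.128.0/19
  82.161.160.0/19
  82.161.192.0/19
  82.161.224.0/19
Subnets: 82.161.0.0/19, 82.161.32.0/19, 82.161.64.0/19, 82.161.96.0/19, 82.161.128.0/19, 82.161.160.0/19, 82.161.192.0/19, 82.161.224.0/19


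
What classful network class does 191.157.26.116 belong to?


First octet: 191
Binary: 10111111
10xxxxxx -> Class B (128-191)
Class B, default mask 255.255.0.0 (/16)


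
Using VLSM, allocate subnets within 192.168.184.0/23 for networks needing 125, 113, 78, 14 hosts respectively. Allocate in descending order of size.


125 hosts -> /25 (126 usable): 192.168.184.0/25
113 hosts -> /25 (126 usable): 192.168.184.128/25
78 hosts -> /25 (126 usable): 192.168.185.0/25
14 hosts -> /28 (14 usable): 192.168.185.128/28
Allocation: 192.168.184.0/25 (125 hosts, 126 usable); 192.168.184.128/25 (113 hosts, 126 usable); 192.168.185.0/25 (78 hosts, 126 usable); 192.168.185.128/28 (14 hosts, 14 usable)


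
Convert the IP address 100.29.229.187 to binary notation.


100 = 01100100
29 = 00011101
229 = 11100101
187 = 10111011
Binary: 01100100.00011101.11100101.10111011


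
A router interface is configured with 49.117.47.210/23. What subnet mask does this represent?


/23 means 23 network bits, 9 host bits
Binary: 11111111111111111111111000000000
Mask: 255.255.254.0


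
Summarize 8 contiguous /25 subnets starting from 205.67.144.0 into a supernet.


Original prefix: /25
Number of subnets: 8 = 2^3
New prefix = 25 - 3 = 22
Supernet: 205.67.144.0/22


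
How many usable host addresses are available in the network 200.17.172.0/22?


Host bits = 32 - 22 = 10
Total addresses = 2^10 = 1024
Usable = total - 2 (network and broadcast)
Usable hosts: 1022


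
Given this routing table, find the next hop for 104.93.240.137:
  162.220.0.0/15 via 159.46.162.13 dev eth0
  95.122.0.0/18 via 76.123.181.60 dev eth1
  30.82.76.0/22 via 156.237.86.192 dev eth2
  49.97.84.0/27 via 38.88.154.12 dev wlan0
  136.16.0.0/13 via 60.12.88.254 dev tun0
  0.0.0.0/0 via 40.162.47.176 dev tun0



Longest prefix match for 104.93.240.137:
  /15 162.220.0.0: no
  /18 95.122.0.0: no
  /22 30.82.76.0: no
  /27 49.97.84.0: no
  /13 136.16.0.0: no
  /0 0.0.0.0: MATCH
Selected: next-hop 40.162.47.176 via tun0 (matched /0)


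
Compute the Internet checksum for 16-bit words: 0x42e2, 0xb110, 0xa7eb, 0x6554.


Sum all words (with carry folding):
+ 0x42e2 = 0x42e2
+ 0xb110 = 0xf3f2
+ 0xa7eb = 0x9bde
+ 0x6554 = 0x0133
One's complement: ~0x0133
Checksum = 0xfecc


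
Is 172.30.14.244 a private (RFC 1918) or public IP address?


RFC 1918 private ranges:
  10.0.0.0/8 (10.0.0.0 - 10.255.255.255)
  172.16.0.0/12 (172.16.0.0 - 172.31.255.255)
  192.168.0.0/16 (192.168.0.0 - 192.168.255.255)
Private (in 172.16.0.0/12)


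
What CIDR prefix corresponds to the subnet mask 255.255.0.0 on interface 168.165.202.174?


Binary: 11111111.11111111.00000000.00000000
Count leading 1s
Prefix: /16


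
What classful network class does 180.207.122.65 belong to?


First octet: 180
Binary: 10110100
10xxxxxx -> Class B (128-191)
Class B, default mask 255.255.0.0 (/16)


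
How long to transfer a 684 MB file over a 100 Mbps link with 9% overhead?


Effective throughput = 100 * (1 - 9/100) = 91 Mbps
File size in Mb = 684 * 8 = 5472 Mb
Time = 5472 / 91
Time = 60.1319 seconds


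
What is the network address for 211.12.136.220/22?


IP:   11010011.00001100.10001000.11011100
Mask: 11111111.11111111.11111100.00000000
AND operation:
Net:  11010011.00001100.10001000.00000000
Network: 211.12.136.0/22


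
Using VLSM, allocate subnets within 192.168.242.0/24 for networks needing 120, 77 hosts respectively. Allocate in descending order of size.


120 hosts -> /25 (126 usable): 192.168.242.0/25
77 hosts -> /25 (126 usable): 192.168.242.128/25
Allocation: 192.168.242.0/25 (120 hosts, 126 usable); 192.168.242.128/25 (77 hosts, 126 usable)
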